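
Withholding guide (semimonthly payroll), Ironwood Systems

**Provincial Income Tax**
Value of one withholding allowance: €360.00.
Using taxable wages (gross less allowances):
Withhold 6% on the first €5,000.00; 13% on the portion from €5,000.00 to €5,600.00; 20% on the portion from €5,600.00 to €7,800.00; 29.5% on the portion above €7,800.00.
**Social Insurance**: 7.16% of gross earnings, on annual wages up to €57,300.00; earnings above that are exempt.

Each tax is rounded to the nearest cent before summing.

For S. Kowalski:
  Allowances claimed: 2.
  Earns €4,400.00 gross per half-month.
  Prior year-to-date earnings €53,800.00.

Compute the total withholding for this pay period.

Provincial Income Tax: taxable = €4,400.00 − 2×€360.00 = €3,680.00
  6% × €3,680.00 = €220.80
Social Insurance: cap €57,300.00 − YTD €53,800.00 = €3,500.00 subject; 7.16% × €3,500.00 = €250.60
Total: €220.80 + €250.60 = €471.40

€471.40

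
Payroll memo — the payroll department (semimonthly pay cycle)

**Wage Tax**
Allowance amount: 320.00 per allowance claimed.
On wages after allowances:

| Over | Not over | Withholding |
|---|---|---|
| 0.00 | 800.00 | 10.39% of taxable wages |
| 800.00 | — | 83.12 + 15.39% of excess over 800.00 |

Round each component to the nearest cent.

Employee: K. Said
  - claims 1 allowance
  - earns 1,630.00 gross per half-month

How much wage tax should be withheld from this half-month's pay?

161.61

Wage Tax: taxable = 1,630.00 − 1×320.00 = 1,310.00
  83.12 + 15.39% × (1,310.00 − 800.00) = 83.12 + 15.39% × 510.00 = 161.61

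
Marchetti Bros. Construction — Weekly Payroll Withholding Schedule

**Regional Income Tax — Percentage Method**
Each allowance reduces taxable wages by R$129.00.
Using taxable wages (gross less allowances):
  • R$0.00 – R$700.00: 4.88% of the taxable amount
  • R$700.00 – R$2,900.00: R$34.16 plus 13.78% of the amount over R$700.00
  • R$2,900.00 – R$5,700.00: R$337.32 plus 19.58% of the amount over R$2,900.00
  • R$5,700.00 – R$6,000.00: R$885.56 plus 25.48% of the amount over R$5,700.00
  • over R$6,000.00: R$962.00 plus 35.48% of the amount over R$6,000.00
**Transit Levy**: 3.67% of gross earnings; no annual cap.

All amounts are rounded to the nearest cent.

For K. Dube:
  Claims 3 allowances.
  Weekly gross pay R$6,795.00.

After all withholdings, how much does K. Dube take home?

Regional Income Tax: taxable = R$6,795.00 − 3×R$129.00 = R$6,408.00
  R$962.00 + 35.48% × (R$6,408.00 − R$6,000.00) = R$962.00 + 35.48% × R$408.00 = R$1,106.76
Transit Levy: 3.67% × R$6,795.00 = R$249.38
Total withheld: R$1,106.76 + R$249.38 = R$1,356.14
Net pay: R$6,795.00 − R$1,356.14 = R$5,438.86

R$5,438.86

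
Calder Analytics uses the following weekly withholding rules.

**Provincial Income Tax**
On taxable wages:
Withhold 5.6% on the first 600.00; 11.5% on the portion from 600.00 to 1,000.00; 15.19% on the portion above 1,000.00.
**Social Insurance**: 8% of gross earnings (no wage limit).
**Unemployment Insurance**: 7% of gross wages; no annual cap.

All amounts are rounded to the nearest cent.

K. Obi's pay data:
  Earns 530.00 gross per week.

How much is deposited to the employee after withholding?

Provincial Income Tax: taxable = 530.00
  5.6% × 530.00 = 29.68
Social Insurance: 8% × 530.00 = 42.40
Unemployment Insurance: 7% × 530.00 = 37.10
Total withheld: 29.68 + 42.40 + 37.10 = 109.18
Net pay: 530.00 − 109.18 = 420.82

420.82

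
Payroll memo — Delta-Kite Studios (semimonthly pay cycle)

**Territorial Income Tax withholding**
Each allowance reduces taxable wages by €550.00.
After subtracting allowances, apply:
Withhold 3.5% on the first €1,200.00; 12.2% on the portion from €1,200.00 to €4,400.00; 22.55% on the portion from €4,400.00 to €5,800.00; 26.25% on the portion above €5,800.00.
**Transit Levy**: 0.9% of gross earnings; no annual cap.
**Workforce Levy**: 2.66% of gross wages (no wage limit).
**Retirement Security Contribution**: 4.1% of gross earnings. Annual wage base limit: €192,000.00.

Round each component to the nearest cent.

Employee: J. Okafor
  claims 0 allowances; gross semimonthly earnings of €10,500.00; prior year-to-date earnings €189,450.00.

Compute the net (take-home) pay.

€8,039.80

Territorial Income Tax: taxable = €10,500.00
  €748.10 + 26.25% × (€10,500.00 − €5,800.00) = €748.10 + 26.25% × €4,700.00 = €1,981.85
Transit Levy: 0.9% × €10,500.00 = €94.50
Workforce Levy: 2.66% × €10,500.00 = €279.30
Retirement Security Contribution: cap €192,000.00 − YTD €189,450.00 = €2,550.00 subject; 4.1% × €2,550.00 = €104.55
Total withheld: €1,981.85 + €94.50 + €279.30 + €104.55 = €2,460.20
Net pay: €10,500.00 − €2,460.20 = €8,039.80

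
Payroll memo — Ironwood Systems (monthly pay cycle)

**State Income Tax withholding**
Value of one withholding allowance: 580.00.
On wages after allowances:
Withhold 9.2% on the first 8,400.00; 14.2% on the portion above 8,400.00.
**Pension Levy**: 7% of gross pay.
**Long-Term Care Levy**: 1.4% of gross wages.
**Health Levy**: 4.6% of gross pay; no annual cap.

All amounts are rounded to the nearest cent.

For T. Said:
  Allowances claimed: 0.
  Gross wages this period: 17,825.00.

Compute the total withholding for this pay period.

4,428.40

State Income Tax: taxable = 17,825.00
  772.80 + 14.2% × (17,825.00 − 8,400.00) = 772.80 + 14.2% × 9,425.00 = 2,111.15
Pension Levy: 7% × 17,825.00 = 1,247.75
Long-Term Care Levy: 1.4% × 17,825.00 = 249.55
Health Levy: 4.6% × 17,825.00 = 819.95
Total: 2,111.15 + 1,247.75 + 249.55 + 819.95 = 4,428.40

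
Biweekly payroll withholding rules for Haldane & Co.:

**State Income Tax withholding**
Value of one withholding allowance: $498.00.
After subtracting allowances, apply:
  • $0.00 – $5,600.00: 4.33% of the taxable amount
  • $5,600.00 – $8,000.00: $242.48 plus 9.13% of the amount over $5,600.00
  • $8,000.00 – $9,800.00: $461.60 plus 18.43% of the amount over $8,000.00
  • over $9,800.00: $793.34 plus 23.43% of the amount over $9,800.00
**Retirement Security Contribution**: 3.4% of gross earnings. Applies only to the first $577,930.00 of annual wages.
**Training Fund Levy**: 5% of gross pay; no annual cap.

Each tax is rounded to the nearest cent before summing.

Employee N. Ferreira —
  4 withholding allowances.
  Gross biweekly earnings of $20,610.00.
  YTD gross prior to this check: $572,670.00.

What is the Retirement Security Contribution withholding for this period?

Retirement Security Contribution: cap $577,930.00 − YTD $572,670.00 = $5,260.00 subject; 3.4% × $5,260.00 = $178.84

$178.84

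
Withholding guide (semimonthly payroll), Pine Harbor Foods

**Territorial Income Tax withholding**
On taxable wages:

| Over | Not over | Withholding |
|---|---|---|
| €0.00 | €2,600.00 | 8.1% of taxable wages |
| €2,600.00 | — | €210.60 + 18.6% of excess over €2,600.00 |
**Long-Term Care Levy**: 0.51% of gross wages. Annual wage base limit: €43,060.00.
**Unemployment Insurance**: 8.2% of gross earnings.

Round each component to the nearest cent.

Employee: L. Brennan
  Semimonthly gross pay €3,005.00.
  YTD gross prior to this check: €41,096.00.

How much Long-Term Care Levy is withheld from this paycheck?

€10.02

Long-Term Care Levy: cap €43,060.00 − YTD €41,096.00 = €1,964.00 subject; 0.51% × €1,964.00 = €10.02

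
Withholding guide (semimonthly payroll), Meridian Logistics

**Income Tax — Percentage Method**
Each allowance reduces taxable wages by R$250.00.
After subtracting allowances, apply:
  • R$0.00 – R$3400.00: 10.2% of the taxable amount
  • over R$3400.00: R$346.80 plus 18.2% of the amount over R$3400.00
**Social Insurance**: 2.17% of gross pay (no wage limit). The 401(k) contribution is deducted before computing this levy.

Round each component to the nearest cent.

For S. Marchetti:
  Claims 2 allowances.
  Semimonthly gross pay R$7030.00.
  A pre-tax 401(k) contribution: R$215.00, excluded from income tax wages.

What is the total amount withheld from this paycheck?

R$1025.22

Income Tax: taxable = R$7030.00 − R$215.00 − 2×R$250.00 = R$6315.00
  R$346.80 + 18.2% × (R$6315.00 − R$3400.00) = R$346.80 + 18.2% × R$2915.00 = R$877.33
Social Insurance: 2.17% × R$6815.00 = R$147.89
Total: R$877.33 + R$147.89 = R$1025.22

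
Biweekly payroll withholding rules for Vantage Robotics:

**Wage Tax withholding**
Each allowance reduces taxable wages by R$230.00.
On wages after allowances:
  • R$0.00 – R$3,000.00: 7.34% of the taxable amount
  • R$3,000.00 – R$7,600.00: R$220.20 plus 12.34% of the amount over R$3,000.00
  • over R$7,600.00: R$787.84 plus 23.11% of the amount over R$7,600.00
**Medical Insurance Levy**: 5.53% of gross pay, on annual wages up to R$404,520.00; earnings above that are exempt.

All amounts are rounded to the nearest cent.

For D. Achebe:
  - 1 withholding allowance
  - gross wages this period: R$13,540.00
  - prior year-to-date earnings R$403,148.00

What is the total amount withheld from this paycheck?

Wage Tax: taxable = R$13,540.00 − 1×R$230.00 = R$13,310.00
  R$787.84 + 23.11% × (R$13,310.00 − R$7,600.00) = R$787.84 + 23.11% × R$5,710.00 = R$2,107.42
Medical Insurance Levy: cap R$404,520.00 − YTD R$403,148.00 = R$1,372.00 subject; 5.53% × R$1,372.00 = R$75.87
Total: R$2,107.42 + R$75.87 = R$2,183.29

R$2,183.29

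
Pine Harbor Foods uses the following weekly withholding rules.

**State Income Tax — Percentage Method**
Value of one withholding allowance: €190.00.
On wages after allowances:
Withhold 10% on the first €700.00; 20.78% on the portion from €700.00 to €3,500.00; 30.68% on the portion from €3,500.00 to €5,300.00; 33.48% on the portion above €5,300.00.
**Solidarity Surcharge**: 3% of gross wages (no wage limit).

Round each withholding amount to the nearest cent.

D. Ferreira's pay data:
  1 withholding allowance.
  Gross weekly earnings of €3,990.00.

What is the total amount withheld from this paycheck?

€863.58

State Income Tax: taxable = €3,990.00 − 1×€190.00 = €3,800.00
  €651.84 + 30.68% × (€3,800.00 − €3,500.00) = €651.84 + 30.68% × €300.00 = €743.88
Solidarity Surcharge: 3% × €3,990.00 = €119.70
Total: €743.88 + €119.70 = €863.58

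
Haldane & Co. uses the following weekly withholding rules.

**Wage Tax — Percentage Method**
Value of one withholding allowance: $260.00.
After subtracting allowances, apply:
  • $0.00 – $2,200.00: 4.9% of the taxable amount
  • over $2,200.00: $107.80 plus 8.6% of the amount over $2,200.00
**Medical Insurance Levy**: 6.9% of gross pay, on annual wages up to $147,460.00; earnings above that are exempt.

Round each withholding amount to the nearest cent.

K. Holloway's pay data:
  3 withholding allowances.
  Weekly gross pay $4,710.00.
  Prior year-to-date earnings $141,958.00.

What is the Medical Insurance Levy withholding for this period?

$324.99

Medical Insurance Levy: 6.9% × $4,710.00 = $324.99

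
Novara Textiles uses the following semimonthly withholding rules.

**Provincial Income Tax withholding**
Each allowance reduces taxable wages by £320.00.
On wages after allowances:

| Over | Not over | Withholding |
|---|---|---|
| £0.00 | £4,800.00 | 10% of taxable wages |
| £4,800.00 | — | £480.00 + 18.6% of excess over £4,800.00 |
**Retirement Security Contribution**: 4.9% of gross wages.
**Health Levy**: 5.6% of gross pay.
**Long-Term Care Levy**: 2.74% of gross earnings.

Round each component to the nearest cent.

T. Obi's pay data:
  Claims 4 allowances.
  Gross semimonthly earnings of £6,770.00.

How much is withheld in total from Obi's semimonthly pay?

Provincial Income Tax: taxable = £6,770.00 − 4×£320.00 = £5,490.00
  £480.00 + 18.6% × (£5,490.00 − £4,800.00) = £480.00 + 18.6% × £690.00 = £608.34
Retirement Security Contribution: 4.9% × £6,770.00 = £331.73
Health Levy: 5.6% × £6,770.00 = £379.12
Long-Term Care Levy: 2.74% × £6,770.00 = £185.50
Total: £608.34 + £331.73 + £379.12 + £185.50 = £1,504.69

£1,504.69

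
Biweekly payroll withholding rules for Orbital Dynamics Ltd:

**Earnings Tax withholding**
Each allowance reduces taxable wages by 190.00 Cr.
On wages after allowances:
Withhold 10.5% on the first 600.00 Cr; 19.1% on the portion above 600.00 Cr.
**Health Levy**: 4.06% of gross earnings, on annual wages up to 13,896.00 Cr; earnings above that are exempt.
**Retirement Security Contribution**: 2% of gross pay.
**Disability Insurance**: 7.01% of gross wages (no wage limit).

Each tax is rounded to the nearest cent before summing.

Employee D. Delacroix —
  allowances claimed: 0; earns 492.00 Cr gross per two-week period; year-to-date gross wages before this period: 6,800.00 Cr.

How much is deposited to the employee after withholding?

Earnings Tax: taxable = 492.00 Cr
  10.5% × 492.00 Cr = 51.66 Cr
Health Levy: 4.06% × 492.00 Cr = 19.98 Cr
Retirement Security Contribution: 2% × 492.00 Cr = 9.84 Cr
Disability Insurance: 7.01% × 492.00 Cr = 34.49 Cr
Total withheld: 51.66 Cr + 19.98 Cr + 9.84 Cr + 34.49 Cr = 115.97 Cr
Net pay: 492.00 Cr − 115.97 Cr = 376.03 Cr

376.03 Cr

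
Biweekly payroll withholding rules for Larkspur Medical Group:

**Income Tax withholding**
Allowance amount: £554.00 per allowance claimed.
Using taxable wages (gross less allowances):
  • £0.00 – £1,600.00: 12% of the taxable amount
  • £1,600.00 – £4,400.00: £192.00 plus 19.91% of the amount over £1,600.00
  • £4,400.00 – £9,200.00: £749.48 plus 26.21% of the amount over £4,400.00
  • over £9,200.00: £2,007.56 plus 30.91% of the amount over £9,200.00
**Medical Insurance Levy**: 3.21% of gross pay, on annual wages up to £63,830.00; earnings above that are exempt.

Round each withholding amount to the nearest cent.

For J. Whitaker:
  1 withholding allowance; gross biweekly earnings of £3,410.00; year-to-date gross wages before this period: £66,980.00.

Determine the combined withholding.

Income Tax: taxable = £3,410.00 − 1×£554.00 = £2,856.00
  £192.00 + 19.91% × (£2,856.00 − £1,600.00) = £192.00 + 19.91% × £1,256.00 = £442.07
Medical Insurance Levy: YTD £66,980.00 ≥ cap £63,830.00 → £0.00
Total: £442.07 + £0.00 = £442.07

£442.07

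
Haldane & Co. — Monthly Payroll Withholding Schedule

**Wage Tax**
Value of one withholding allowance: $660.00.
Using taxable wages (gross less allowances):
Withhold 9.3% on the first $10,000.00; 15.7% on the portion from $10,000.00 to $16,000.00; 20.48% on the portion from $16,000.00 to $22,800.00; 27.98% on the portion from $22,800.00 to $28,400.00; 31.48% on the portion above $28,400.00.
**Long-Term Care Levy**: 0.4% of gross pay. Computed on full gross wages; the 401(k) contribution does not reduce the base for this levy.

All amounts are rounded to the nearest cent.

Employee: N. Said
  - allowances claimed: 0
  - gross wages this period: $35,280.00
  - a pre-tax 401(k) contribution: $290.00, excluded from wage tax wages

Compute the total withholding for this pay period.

Wage Tax: taxable = $35,280.00 − $290.00 = $34,990.00
  $4,831.52 + 31.48% × ($34,990.00 − $28,400.00) = $4,831.52 + 31.48% × $6,590.00 = $6,906.05
Long-Term Care Levy: 0.4% × $35,280.00 = $141.12
Total: $6,906.05 + $141.12 = $7,047.17

$7,047.17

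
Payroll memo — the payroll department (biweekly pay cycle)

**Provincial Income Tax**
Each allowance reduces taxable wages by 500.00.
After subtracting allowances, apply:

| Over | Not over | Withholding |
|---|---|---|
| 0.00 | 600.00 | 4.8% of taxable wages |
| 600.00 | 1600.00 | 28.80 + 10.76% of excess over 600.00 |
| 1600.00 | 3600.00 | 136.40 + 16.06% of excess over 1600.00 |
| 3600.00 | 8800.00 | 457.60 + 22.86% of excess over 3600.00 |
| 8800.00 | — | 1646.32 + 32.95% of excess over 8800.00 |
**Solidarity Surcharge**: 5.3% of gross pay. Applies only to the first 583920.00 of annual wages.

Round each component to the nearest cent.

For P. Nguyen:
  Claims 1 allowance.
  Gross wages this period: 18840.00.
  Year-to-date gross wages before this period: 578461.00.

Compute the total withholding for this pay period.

Provincial Income Tax: taxable = 18840.00 − 1×500.00 = 18340.00
  1646.32 + 32.95% × (18340.00 − 8800.00) = 1646.32 + 32.95% × 9540.00 = 4789.75
Solidarity Surcharge: cap 583920.00 − YTD 578461.00 = 5459.00 subject; 5.3% × 5459.00 = 289.33
Total: 4789.75 + 289.33 = 5079.08

5079.08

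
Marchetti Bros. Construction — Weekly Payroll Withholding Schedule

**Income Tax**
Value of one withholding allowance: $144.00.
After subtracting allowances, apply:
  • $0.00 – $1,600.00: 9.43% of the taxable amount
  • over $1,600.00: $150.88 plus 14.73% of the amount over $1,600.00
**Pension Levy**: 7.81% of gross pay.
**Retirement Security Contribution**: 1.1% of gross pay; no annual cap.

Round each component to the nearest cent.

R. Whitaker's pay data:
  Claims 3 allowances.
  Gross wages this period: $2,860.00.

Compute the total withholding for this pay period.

Income Tax: taxable = $2,860.00 − 3×$144.00 = $2,428.00
  $150.88 + 14.73% × ($2,428.00 − $1,600.00) = $150.88 + 14.73% × $828.00 = $272.84
Pension Levy: 7.81% × $2,860.00 = $223.37
Retirement Security Contribution: 1.1% × $2,860.00 = $31.46
Total: $272.84 + $223.37 + $31.46 = $527.67

$527.67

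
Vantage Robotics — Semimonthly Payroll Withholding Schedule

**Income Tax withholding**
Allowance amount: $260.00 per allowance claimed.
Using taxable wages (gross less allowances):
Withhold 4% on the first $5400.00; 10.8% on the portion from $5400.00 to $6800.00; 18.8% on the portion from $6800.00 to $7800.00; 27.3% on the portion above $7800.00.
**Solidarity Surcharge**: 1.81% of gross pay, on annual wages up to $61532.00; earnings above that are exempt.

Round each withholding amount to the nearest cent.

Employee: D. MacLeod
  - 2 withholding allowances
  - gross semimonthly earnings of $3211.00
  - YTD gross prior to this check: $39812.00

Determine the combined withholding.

$165.76

Income Tax: taxable = $3211.00 − 2×$260.00 = $2691.00
  4% × $2691.00 = $107.64
Solidarity Surcharge: 1.81% × $3211.00 = $58.12
Total: $107.64 + $58.12 = $165.76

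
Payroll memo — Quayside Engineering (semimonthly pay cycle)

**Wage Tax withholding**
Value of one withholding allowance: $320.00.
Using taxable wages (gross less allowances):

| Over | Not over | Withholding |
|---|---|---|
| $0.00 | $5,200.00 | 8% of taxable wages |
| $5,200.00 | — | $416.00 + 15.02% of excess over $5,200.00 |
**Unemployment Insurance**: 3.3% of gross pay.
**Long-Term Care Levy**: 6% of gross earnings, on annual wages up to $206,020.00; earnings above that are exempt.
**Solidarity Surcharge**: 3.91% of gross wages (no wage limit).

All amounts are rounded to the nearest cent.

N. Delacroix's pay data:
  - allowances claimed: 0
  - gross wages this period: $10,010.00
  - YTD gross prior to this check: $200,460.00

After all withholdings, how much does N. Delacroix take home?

$7,816.22

Wage Tax: taxable = $10,010.00
  $416.00 + 15.02% × ($10,010.00 − $5,200.00) = $416.00 + 15.02% × $4,810.00 = $1,138.46
Unemployment Insurance: 3.3% × $10,010.00 = $330.33
Long-Term Care Levy: cap $206,020.00 − YTD $200,460.00 = $5,560.00 subject; 6% × $5,560.00 = $333.60
Solidarity Surcharge: 3.91% × $10,010.00 = $391.39
Total withheld: $1,138.46 + $330.33 + $333.60 + $391.39 = $2,193.78
Net pay: $10,010.00 − $2,193.78 = $7,816.22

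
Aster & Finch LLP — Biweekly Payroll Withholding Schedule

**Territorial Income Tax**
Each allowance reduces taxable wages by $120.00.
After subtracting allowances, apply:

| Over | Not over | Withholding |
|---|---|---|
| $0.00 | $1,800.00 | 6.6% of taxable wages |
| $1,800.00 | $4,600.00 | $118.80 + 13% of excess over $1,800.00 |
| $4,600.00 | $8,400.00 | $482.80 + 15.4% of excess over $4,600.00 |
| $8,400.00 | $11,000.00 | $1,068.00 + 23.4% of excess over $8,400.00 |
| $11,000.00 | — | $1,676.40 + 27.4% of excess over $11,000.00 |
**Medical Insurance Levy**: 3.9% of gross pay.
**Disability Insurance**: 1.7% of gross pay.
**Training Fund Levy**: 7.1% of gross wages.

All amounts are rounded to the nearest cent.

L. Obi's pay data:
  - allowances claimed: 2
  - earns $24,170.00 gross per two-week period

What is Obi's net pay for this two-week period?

Territorial Income Tax: taxable = $24,170.00 − 2×$120.00 = $23,930.00
  $1,676.40 + 27.4% × ($23,930.00 − $11,000.00) = $1,676.40 + 27.4% × $12,930.00 = $5,219.22
Medical Insurance Levy: 3.9% × $24,170.00 = $942.63
Disability Insurance: 1.7% × $24,170.00 = $410.89
Training Fund Levy: 7.1% × $24,170.00 = $1,716.07
Total withheld: $5,219.22 + $942.63 + $410.89 + $1,716.07 = $8,288.81
Net pay: $24,170.00 − $8,288.81 = $15,881.19

$15,881.19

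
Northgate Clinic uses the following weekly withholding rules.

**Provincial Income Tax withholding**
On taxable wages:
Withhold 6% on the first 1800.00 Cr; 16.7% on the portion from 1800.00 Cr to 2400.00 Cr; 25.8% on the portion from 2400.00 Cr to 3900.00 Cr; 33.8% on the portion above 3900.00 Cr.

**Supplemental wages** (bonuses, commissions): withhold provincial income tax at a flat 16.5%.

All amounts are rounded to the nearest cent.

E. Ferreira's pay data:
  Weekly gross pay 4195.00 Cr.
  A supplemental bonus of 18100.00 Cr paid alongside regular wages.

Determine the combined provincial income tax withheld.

3681.41 Cr

Provincial Income Tax: taxable = 4195.00 Cr
  595.20 Cr + 33.8% × (4195.00 Cr − 3900.00 Cr) = 595.20 Cr + 33.8% × 295.00 Cr = 694.91 Cr
Supplemental (16.5% flat on bonus): 16.5% × 18100.00 Cr = 2986.50 Cr
Total provincial income tax: 694.91 Cr + 2986.50 Cr = 3681.41 Cr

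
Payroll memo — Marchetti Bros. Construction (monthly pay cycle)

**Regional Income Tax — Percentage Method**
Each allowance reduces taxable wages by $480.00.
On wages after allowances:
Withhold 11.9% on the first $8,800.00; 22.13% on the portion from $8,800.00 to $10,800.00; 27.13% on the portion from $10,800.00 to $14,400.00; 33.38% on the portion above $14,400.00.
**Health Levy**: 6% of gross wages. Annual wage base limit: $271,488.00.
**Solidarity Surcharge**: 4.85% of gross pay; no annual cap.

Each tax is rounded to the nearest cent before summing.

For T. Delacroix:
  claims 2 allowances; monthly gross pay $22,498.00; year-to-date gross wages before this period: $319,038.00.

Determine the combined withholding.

$5,940.29

Regional Income Tax: taxable = $22,498.00 − 2×$480.00 = $21,538.00
  $2,466.48 + 33.38% × ($21,538.00 − $14,400.00) = $2,466.48 + 33.38% × $7,138.00 = $4,849.14
Health Levy: YTD $319,038.00 ≥ cap $271,488.00 → $0.00
Solidarity Surcharge: 4.85% × $22,498.00 = $1,091.15
Total: $4,849.14 + $0.00 + $1,091.15 = $5,940.29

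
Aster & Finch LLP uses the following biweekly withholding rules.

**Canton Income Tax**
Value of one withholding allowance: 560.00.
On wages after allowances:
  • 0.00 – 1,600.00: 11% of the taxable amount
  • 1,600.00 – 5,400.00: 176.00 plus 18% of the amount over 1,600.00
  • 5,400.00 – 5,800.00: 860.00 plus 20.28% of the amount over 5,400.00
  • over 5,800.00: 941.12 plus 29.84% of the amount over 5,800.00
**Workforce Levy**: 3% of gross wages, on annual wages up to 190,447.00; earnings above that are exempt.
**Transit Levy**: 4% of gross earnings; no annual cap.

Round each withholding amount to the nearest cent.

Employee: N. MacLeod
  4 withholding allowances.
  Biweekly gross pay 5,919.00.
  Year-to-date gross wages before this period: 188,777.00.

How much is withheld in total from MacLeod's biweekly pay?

Canton Income Tax: taxable = 5,919.00 − 4×560.00 = 3,679.00
  176.00 + 18% × (3,679.00 − 1,600.00) = 176.00 + 18% × 2,079.00 = 550.22
Workforce Levy: cap 190,447.00 − YTD 188,777.00 = 1,670.00 subject; 3% × 1,670.00 = 50.10
Transit Levy: 4% × 5,919.00 = 236.76
Total: 550.22 + 50.10 + 236.76 = 837.08

837.08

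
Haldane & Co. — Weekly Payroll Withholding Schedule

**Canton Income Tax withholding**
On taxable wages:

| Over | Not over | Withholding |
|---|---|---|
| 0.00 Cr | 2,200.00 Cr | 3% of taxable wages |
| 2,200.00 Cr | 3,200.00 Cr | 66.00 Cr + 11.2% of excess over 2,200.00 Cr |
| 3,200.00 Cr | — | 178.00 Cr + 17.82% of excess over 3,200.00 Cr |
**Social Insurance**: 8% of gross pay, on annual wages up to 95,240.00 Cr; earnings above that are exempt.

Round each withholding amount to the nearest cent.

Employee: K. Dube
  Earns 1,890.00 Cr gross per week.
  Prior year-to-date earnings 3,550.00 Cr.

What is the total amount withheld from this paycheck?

Canton Income Tax: taxable = 1,890.00 Cr
  3% × 1,890.00 Cr = 56.70 Cr
Social Insurance: 8% × 1,890.00 Cr = 151.20 Cr
Total: 56.70 Cr + 151.20 Cr = 207.90 Cr

207.90 Cr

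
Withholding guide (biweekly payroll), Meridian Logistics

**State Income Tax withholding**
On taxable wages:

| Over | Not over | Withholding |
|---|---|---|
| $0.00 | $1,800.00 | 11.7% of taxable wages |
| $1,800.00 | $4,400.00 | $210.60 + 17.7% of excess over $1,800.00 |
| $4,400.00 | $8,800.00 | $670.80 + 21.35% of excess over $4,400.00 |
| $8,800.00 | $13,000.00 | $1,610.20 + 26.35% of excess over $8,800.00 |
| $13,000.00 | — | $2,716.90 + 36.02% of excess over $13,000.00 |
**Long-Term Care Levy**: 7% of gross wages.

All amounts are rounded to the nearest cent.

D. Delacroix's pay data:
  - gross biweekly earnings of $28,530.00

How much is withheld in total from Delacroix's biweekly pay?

State Income Tax: taxable = $28,530.00
  $2,716.90 + 36.02% × ($28,530.00 − $13,000.00) = $2,716.90 + 36.02% × $15,530.00 = $8,310.81
Long-Term Care Levy: 7% × $28,530.00 = $1,997.10
Total: $8,310.81 + $1,997.10 = $10,307.91

$10,307.91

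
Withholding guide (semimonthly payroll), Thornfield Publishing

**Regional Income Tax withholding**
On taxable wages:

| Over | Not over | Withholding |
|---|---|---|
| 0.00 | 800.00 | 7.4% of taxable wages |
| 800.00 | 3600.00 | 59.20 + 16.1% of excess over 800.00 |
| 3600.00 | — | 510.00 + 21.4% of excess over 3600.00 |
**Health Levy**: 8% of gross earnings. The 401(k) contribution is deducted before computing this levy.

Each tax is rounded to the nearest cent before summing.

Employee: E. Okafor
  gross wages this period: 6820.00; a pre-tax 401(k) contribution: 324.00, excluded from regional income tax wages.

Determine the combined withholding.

1649.42

Regional Income Tax: taxable = 6820.00 − 324.00 = 6496.00
  510.00 + 21.4% × (6496.00 − 3600.00) = 510.00 + 21.4% × 2896.00 = 1129.74
Health Levy: 8% × 6496.00 = 519.68
Total: 1129.74 + 519.68 = 1649.42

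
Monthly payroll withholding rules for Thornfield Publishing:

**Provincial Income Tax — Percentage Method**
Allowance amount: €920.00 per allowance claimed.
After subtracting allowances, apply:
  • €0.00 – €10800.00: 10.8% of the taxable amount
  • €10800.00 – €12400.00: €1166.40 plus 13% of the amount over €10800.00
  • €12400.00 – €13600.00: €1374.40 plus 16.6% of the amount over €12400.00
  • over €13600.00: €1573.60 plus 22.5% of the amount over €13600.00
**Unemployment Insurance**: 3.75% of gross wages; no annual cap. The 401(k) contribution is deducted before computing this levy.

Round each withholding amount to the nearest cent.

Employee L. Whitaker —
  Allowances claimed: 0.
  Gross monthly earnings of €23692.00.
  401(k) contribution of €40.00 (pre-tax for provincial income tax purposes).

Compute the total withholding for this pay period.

€4722.25

Provincial Income Tax: taxable = €23692.00 − €40.00 = €23652.00
  €1573.60 + 22.5% × (€23652.00 − €13600.00) = €1573.60 + 22.5% × €10052.00 = €3835.30
Unemployment Insurance: 3.75% × €23652.00 = €886.95
Total: €3835.30 + €886.95 = €4722.25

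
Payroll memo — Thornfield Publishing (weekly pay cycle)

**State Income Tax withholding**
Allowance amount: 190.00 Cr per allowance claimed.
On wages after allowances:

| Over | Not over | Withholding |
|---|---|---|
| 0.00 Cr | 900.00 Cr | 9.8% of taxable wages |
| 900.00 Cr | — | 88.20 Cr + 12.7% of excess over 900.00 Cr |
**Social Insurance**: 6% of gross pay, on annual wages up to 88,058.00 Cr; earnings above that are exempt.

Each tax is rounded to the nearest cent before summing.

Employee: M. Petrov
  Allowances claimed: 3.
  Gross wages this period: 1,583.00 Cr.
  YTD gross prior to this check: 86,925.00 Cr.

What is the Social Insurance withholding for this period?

67.98 Cr

Social Insurance: cap 88,058.00 Cr − YTD 86,925.00 Cr = 1,133.00 Cr subject; 6% × 1,133.00 Cr = 67.98 Cr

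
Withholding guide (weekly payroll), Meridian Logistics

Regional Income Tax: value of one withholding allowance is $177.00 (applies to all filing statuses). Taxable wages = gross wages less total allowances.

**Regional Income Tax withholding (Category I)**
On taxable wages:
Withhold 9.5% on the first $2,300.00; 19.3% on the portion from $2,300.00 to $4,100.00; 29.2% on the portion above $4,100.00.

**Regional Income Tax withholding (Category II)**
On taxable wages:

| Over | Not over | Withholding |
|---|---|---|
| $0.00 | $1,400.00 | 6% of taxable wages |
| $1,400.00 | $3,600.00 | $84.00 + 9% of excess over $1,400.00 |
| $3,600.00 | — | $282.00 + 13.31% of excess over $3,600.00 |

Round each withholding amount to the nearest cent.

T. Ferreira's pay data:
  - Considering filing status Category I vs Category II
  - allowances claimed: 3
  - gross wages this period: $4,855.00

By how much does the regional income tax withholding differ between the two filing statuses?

$252.95

Regional Income Tax (Category I): taxable = $4,855.00 − 3×$177.00 = $4,324.00
  $565.90 + 29.2% × ($4,324.00 − $4,100.00) = $565.90 + 29.2% × $224.00 = $631.31
Regional Income Tax (Category II): taxable = $4,855.00 − 3×$177.00 = $4,324.00
  $282.00 + 13.31% × ($4,324.00 − $3,600.00) = $282.00 + 13.31% × $724.00 = $378.36
Difference: |$631.31 − $378.36| = $252.95 (higher under Category I)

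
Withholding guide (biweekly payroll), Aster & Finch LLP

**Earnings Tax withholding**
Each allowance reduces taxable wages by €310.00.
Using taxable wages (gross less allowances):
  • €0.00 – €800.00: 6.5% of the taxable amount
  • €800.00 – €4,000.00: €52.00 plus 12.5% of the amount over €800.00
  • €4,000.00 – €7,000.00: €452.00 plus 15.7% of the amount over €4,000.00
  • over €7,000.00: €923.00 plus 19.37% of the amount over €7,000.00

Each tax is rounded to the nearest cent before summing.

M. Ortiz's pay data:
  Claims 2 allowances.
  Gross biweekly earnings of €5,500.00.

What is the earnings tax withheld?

€590.16

Earnings Tax: taxable = €5,500.00 − 2×€310.00 = €4,880.00
  €452.00 + 15.7% × (€4,880.00 − €4,000.00) = €452.00 + 15.7% × €880.00 = €590.16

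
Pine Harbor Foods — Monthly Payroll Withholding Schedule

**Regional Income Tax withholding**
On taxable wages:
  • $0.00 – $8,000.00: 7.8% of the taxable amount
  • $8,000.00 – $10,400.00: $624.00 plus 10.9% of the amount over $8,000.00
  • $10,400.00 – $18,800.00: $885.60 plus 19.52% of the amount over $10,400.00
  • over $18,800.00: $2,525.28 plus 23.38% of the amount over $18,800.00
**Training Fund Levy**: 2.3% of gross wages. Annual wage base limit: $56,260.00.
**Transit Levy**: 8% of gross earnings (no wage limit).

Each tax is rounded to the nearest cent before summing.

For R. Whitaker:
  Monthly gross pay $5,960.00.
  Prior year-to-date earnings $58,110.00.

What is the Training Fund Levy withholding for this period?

$0.00

Training Fund Levy: YTD $58,110.00 ≥ cap $56,260.00 → $0.00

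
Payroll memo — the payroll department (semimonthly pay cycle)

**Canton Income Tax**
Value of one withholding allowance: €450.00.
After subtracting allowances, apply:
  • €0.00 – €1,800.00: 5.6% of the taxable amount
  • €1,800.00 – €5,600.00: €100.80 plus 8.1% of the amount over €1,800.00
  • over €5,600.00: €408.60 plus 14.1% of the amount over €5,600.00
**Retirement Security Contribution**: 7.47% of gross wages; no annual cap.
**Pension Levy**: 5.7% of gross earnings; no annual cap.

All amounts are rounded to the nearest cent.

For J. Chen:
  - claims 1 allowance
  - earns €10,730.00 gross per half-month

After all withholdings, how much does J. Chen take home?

Canton Income Tax: taxable = €10,730.00 − 1×€450.00 = €10,280.00
  €408.60 + 14.1% × (€10,280.00 − €5,600.00) = €408.60 + 14.1% × €4,680.00 = €1,068.48
Retirement Security Contribution: 7.47% × €10,730.00 = €801.53
Pension Levy: 5.7% × €10,730.00 = €611.61
Total withheld: €1,068.48 + €801.53 + €611.61 = €2,481.62
Net pay: €10,730.00 − €2,481.62 = €8,248.38

€8,248.38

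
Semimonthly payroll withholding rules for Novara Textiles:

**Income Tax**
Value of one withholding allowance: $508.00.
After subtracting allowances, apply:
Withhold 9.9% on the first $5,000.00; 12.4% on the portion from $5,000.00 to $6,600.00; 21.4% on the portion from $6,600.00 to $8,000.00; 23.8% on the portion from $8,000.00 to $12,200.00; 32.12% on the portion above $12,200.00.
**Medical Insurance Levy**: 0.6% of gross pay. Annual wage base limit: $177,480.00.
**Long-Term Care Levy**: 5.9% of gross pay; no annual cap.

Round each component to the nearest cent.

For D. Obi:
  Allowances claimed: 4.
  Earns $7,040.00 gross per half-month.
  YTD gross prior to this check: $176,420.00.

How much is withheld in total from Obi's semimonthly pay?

Income Tax: taxable = $7,040.00 − 4×$508.00 = $5,008.00
  $495.00 + 12.4% × ($5,008.00 − $5,000.00) = $495.00 + 12.4% × $8.00 = $495.99
Medical Insurance Levy: cap $177,480.00 − YTD $176,420.00 = $1,060.00 subject; 0.6% × $1,060.00 = $6.36
Long-Term Care Levy: 5.9% × $7,040.00 = $415.36
Total: $495.99 + $6.36 + $415.36 = $917.71

$917.71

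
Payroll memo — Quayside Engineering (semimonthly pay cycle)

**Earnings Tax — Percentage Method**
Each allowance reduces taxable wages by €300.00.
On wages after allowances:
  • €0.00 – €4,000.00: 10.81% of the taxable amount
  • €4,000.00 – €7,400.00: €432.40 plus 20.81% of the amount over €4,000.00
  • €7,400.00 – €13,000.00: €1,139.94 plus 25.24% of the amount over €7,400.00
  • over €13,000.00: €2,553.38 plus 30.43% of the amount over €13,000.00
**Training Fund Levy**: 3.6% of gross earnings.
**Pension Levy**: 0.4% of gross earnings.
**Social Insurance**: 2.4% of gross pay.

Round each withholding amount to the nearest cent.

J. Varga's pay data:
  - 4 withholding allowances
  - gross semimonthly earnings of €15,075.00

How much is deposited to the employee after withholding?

Earnings Tax: taxable = €15,075.00 − 4×€300.00 = €13,875.00
  €2,553.38 + 30.43% × (€13,875.00 − €13,000.00) = €2,553.38 + 30.43% × €875.00 = €2,819.64
Training Fund Levy: 3.6% × €15,075.00 = €542.70
Pension Levy: 0.4% × €15,075.00 = €60.30
Social Insurance: 2.4% × €15,075.00 = €361.80
Total withheld: €2,819.64 + €542.70 + €60.30 + €361.80 = €3,784.44
Net pay: €15,075.00 − €3,784.44 = €11,290.56

€11,290.56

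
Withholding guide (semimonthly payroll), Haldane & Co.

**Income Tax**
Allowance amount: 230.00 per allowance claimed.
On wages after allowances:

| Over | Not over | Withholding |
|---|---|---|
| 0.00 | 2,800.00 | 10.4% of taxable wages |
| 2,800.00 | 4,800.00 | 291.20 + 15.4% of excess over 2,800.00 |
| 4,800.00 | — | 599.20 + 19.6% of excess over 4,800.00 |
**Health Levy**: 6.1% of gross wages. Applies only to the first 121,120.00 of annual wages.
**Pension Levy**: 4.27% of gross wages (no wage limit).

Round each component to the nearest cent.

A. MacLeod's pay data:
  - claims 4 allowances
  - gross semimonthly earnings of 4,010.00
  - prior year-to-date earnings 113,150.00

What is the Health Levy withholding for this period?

244.61

Health Levy: 6.1% × 4,010.00 = 244.61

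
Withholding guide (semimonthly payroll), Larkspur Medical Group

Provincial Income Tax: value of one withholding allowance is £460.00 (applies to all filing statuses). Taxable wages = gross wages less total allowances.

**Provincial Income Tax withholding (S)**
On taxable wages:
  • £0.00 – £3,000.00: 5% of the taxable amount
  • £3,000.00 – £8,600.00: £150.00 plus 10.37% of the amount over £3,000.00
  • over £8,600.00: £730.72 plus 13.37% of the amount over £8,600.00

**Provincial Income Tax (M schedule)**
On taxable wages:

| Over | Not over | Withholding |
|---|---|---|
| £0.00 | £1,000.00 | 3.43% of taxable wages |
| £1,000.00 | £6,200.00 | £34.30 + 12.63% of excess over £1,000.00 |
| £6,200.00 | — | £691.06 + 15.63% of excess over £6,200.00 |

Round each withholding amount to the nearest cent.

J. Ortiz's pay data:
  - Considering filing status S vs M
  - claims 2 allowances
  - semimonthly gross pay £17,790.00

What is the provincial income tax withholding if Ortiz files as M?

Provincial Income Tax (M): taxable = £17,790.00 − 2×£460.00 = £16,870.00
  £691.06 + 15.63% × (£16,870.00 − £6,200.00) = £691.06 + 15.63% × £10,670.00 = £2,358.78

£2,358.78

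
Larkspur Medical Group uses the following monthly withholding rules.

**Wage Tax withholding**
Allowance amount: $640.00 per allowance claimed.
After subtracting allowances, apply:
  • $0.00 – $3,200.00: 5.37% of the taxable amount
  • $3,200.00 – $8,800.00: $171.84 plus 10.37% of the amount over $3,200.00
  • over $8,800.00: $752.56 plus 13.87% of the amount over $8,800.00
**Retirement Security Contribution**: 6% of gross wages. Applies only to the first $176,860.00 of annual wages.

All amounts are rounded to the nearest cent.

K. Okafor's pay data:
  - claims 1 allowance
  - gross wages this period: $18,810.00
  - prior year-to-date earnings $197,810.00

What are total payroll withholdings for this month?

$2,052.18

Wage Tax: taxable = $18,810.00 − 1×$640.00 = $18,170.00
  $752.56 + 13.87% × ($18,170.00 − $8,800.00) = $752.56 + 13.87% × $9,370.00 = $2,052.18
Retirement Security Contribution: YTD $197,810.00 ≥ cap $176,860.00 → $0.00
Total: $2,052.18 + $0.00 = $2,052.18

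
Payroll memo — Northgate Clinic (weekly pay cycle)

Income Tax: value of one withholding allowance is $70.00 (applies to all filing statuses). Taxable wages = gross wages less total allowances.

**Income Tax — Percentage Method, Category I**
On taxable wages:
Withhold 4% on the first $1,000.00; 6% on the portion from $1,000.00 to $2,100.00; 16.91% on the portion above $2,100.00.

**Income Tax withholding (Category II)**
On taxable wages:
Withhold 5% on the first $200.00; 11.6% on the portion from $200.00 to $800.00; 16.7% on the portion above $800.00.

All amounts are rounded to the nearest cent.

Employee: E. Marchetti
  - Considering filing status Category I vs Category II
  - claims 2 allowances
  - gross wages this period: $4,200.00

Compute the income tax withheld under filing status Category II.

Income Tax (Category II): taxable = $4,200.00 − 2×$70.00 = $4,060.00
  $79.60 + 16.7% × ($4,060.00 − $800.00) = $79.60 + 16.7% × $3,260.00 = $624.02

$624.02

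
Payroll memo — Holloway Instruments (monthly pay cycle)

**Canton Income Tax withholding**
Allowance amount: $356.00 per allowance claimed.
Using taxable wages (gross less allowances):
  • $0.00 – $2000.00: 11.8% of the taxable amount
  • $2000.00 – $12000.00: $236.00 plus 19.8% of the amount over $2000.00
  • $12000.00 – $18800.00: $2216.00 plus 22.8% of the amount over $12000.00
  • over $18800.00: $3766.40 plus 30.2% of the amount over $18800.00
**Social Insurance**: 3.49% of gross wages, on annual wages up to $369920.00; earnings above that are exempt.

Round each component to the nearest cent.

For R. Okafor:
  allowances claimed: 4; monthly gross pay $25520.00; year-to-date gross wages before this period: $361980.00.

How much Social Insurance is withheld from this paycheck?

$277.11

Social Insurance: cap $369920.00 − YTD $361980.00 = $7940.00 subject; 3.49% × $7940.00 = $277.11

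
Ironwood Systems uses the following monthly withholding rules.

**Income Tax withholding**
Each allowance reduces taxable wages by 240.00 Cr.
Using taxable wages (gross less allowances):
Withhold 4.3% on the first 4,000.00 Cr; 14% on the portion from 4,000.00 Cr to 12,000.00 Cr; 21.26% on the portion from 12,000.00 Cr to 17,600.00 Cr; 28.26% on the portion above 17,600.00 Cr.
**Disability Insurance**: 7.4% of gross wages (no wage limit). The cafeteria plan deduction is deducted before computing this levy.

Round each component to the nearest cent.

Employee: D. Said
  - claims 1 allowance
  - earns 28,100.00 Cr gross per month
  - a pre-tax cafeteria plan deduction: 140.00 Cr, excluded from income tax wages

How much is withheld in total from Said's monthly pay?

7,411.51 Cr

Income Tax: taxable = 28,100.00 Cr − 140.00 Cr − 1×240.00 Cr = 27,720.00 Cr
  2,482.56 Cr + 28.26% × (27,720.00 Cr − 17,600.00 Cr) = 2,482.56 Cr + 28.26% × 10,120.00 Cr = 5,342.47 Cr
Disability Insurance: 7.4% × 27,960.00 Cr = 2,069.04 Cr
Total: 5,342.47 Cr + 2,069.04 Cr = 7,411.51 Cr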